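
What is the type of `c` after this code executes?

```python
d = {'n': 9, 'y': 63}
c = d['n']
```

Accessing dict[str, int] with key 'n' returns int value 9

int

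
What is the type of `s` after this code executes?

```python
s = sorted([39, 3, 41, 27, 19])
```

sorted() always returns list

list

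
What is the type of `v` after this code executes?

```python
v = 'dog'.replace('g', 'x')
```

str.replace() returns str

str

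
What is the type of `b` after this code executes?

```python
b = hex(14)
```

hex() returns str representation

str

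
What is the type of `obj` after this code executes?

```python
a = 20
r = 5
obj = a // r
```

int // int returns int (20 // 5 = 4)

int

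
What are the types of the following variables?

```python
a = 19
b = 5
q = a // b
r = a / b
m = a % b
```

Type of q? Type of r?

int // int returns int; int / int returns float

int, float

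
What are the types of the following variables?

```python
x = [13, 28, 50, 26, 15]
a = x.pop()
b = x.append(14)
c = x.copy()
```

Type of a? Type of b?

list.pop() returns the element (int); list.append() returns None

int, NoneType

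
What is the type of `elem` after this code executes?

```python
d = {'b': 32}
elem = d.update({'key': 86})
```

dict.update() returns None

NoneType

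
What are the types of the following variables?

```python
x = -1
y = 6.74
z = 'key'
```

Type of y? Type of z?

y is float; z is str

float, str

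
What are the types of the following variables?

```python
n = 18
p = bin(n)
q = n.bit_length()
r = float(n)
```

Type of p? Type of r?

bin() returns str; float() returns float

str, float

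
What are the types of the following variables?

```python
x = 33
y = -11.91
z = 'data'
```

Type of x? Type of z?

x is int; z is str

int, str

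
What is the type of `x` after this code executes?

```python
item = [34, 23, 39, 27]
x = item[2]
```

Indexing a list of ints returns int (item[2] = 39)

int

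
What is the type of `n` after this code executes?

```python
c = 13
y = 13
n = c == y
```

Equality comparison returns bool

bool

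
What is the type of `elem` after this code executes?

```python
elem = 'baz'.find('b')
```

str.find() returns int (index, or -1)

int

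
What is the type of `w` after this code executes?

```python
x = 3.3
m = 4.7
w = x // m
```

float // float returns float (floor division preserves float type)

float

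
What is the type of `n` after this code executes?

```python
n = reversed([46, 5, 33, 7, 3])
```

reversed() on a list returns a list_reverseiterator

list_reverseiterator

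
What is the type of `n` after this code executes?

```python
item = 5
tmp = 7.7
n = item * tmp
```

int * float returns float (5 * 7.7 = 38.5)

float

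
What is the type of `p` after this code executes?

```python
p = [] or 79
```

'or' returns first truthy value (79, which is int)

int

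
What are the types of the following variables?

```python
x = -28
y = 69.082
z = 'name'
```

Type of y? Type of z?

y is float; z is str

float, str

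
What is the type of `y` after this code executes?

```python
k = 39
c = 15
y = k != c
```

Comparison operators return bool

bool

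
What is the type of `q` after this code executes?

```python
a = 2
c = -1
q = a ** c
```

int ** negative int returns float

float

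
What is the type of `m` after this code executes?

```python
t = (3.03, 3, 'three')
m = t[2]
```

Index 2 of tuple is 'three' which is str

str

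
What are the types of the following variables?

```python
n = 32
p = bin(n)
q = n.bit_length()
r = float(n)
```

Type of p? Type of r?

bin() returns str; float() returns float

str, float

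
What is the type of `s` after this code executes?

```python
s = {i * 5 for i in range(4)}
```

A set comprehension {expr for x in iterable} produces a set

set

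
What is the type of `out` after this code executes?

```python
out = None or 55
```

'or' with None returns the other value (55, int)

int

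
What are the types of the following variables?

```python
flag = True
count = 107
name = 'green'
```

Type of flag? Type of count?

flag is bool; count is int

bool, int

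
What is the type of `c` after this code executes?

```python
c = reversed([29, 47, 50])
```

reversed() on a list returns a list_reverseiterator

list_reverseiterator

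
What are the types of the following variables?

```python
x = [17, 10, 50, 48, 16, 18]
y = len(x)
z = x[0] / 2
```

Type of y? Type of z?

len() returns int; int / int returns float

int, float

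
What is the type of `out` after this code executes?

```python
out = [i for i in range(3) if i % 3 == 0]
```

A list comprehension [...] produces a list

list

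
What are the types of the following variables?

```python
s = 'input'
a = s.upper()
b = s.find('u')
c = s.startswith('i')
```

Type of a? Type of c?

str.upper() returns str; str.startswith() returns bool

str, bool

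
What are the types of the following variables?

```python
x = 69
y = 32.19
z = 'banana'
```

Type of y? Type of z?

y is float; z is str

float, str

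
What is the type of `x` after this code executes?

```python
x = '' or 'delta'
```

'or' returns first truthy value ('delta', which is str)

str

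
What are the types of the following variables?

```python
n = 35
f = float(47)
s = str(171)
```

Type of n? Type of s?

n is int; s is str

int, str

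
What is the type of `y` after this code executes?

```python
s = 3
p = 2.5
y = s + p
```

int + float returns float (3 + 2.5 = 5.5)

float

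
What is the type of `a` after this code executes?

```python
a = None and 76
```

'and' returns first falsy value (None)

NoneType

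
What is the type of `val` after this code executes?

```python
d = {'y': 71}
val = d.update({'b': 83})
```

dict.update() returns None

NoneType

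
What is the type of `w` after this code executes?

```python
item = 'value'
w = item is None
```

'is' comparison returns bool

bool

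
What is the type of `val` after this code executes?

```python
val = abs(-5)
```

abs() of int returns int

int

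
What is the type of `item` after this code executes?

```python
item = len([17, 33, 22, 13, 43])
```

len() always returns int

int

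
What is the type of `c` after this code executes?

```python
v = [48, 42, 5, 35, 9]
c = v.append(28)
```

list.append() returns None (mutates in place)

NoneType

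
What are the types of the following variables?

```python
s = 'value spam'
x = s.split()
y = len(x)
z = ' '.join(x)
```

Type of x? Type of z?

str.split() returns list; str.join() returns str

list, str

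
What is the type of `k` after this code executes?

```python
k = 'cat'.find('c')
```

str.find() returns int (index, or -1)

int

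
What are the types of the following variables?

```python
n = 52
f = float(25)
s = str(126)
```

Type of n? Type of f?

n is int; f is float

int, float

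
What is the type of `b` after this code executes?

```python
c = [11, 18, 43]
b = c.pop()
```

list.pop() returns the popped element (int here)

int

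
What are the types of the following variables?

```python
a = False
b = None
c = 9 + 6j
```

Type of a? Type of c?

a is bool; c is complex

bool, complex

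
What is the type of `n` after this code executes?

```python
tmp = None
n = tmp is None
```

'is' comparison returns bool

bool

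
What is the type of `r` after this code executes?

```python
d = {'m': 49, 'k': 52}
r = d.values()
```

.values() returns a dict_values view object

dict_values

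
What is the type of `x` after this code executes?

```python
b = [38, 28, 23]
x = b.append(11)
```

list.append() returns None (mutates in place)

NoneType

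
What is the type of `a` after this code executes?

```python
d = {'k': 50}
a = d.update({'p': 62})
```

dict.update() returns None

NoneType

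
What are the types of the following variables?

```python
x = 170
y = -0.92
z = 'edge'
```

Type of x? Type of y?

x is int; y is float

int, float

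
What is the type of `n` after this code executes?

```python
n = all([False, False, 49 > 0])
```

all() returns bool

bool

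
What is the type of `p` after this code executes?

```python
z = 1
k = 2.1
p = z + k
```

int + float returns float (1 + 2.1 = 3.1)

float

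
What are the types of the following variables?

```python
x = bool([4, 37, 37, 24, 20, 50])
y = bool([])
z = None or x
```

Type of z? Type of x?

None or <bool> returns the bool; bool() returns bool

bool, bool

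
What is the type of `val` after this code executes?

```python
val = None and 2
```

'and' returns first falsy value (None)

NoneType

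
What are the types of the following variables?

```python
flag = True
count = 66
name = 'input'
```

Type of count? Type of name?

count is int; name is str

int, str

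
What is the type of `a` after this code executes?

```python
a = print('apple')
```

print() returns None

NoneType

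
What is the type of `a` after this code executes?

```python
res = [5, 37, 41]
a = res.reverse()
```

list.reverse() returns None

NoneType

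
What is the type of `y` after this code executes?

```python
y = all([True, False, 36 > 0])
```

all() returns bool

bool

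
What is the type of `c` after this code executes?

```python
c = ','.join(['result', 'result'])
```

str.join() returns str

str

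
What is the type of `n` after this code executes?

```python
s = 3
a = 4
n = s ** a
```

int ** positive int returns int (3 ** 4 = 81)

int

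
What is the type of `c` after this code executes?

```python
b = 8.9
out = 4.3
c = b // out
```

float // float returns float (floor division preserves float type)

float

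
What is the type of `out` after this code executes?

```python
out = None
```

None has type NoneType

NoneType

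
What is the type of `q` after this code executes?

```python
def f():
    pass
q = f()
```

A function with no return statement returns None

NoneType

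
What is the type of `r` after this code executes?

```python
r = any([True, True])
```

any() returns bool

bool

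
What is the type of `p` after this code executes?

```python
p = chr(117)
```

chr() returns str (single character)

str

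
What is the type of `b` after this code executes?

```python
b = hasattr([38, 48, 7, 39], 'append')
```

hasattr() returns bool

bool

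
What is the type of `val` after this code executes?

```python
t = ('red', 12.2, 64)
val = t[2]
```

Index 2 of tuple is 64 which is int

int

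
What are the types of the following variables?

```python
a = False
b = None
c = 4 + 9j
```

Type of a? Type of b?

a is bool; b is NoneType

bool, NoneType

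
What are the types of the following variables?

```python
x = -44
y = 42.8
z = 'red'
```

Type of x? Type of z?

x is int; z is str

int, str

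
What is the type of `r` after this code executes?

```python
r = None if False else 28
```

Ternary: condition is False, else branch (28) taken → int

int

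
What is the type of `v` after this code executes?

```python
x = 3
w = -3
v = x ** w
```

int ** negative int returns float

float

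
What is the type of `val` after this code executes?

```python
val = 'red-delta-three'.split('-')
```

str.split() returns list

list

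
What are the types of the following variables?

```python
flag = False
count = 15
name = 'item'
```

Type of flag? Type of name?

flag is bool; name is str

bool, str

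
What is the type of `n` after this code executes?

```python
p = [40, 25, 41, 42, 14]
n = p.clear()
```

list.clear() returns None

NoneType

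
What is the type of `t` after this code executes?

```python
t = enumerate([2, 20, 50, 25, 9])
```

enumerate() returns an enumerate iterator object

enumerate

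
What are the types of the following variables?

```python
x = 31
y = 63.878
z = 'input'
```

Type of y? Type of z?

y is float; z is str

float, str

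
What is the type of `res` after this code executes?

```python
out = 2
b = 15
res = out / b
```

int / int always returns float in Python 3 (2 / 15 = 0.133333)

float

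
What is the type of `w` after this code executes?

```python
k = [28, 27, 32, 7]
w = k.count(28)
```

list.count() returns int

int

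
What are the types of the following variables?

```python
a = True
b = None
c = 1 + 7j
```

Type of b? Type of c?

b is NoneType; c is complex

NoneType, complex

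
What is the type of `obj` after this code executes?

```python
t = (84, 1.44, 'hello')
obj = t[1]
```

Index 1 of tuple is 1.44 which is float

float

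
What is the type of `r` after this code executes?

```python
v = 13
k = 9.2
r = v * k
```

int * float returns float (13 * 9.2 = 119.6)

float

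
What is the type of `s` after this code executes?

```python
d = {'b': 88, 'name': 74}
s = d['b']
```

Accessing dict[str, int] with key 'b' returns int value 88

int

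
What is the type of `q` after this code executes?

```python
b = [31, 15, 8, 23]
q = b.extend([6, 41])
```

list.extend() returns None

NoneType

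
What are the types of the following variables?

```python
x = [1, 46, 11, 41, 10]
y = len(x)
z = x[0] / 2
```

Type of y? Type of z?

len() returns int; int / int returns float

int, float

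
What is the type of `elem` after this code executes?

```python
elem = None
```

None has type NoneType

NoneType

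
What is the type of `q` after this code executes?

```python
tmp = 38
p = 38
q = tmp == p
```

Equality comparison returns bool

bool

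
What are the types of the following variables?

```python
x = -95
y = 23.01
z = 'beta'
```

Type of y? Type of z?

y is float; z is str

float, str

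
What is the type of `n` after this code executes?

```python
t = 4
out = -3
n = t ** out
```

int ** negative int returns float

float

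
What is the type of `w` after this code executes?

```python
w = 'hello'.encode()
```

str.encode() returns bytes

bytes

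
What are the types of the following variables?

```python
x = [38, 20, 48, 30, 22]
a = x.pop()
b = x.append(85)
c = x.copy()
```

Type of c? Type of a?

list.copy() returns list; list.pop() returns the element (int)

list, int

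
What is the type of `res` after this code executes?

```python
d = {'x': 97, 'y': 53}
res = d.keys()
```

.keys() returns a dict_keys view object

dict_keys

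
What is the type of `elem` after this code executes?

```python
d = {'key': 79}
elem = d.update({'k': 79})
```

dict.update() returns None

NoneType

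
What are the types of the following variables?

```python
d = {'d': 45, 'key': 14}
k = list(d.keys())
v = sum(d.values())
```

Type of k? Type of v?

list(...) returns list; sum of int values returns int

list, int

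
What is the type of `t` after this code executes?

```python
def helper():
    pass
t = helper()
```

A function with no return statement returns None

NoneType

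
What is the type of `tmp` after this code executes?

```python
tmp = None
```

None has type NoneType

NoneType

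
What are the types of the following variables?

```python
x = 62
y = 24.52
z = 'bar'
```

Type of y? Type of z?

y is float; z is str

float, str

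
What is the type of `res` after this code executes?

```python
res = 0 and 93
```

'and' returns the first falsy value (0, which is int)

int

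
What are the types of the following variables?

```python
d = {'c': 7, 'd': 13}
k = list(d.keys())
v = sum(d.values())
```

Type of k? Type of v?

list(...) returns list; sum of int values returns int

list, int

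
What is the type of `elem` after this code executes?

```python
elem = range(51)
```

range() returns a range object

range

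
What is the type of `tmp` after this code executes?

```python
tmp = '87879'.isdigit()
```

str.isdigit() returns bool

bool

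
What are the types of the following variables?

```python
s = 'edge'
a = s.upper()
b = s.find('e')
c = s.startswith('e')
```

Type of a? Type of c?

str.upper() returns str; str.startswith() returns bool

str, bool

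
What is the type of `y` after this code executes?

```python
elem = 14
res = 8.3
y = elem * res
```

int * float returns float (14 * 8.3 = 116.2)

float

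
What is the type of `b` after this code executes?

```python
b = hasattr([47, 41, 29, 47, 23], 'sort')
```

hasattr() returns bool

bool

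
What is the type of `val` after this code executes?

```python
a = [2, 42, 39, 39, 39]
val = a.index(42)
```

list.index() returns int

int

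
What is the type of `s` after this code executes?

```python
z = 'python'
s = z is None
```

'is' comparison returns bool

bool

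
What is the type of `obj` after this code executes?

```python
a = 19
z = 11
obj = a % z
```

int % int returns int (19 % 11 = 8)

int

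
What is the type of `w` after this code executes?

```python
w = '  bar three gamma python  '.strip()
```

str.strip() returns str

str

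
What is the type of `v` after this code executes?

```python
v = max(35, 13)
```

max() of ints returns int

int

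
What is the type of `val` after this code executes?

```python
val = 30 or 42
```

'or' returns the first truthy value (30, which is int)

int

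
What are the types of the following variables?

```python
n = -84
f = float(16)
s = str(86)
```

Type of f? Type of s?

f is float; s is str

float, str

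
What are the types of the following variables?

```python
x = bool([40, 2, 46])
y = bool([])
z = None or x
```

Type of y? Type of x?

bool() returns bool; bool() returns bool

bool, bool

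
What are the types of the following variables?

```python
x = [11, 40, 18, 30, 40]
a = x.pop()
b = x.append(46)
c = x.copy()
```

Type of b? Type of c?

list.append() returns None; list.copy() returns list

NoneType, list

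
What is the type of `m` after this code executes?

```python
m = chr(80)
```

chr() returns str (single character)

str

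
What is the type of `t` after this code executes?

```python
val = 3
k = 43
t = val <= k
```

Comparison operators return bool

bool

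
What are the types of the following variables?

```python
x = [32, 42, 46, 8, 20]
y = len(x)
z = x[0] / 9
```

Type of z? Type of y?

int / int returns float; len() returns int

float, int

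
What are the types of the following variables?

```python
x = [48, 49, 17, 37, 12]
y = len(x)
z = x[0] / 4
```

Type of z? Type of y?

int / int returns float; len() returns int

float, int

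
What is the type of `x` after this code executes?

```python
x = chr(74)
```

chr() returns str (single character)

str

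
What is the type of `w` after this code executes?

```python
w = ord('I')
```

ord() returns int (Unicode code point)

int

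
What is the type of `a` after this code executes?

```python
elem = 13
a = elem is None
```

'is' comparison returns bool

bool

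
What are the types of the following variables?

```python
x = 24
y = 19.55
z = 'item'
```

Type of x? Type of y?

x is int; y is float

int, float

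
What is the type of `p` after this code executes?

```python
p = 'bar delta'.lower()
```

str.lower() returns str

str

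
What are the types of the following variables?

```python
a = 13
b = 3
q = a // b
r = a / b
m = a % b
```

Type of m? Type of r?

int % int returns int; int / int returns float

int, float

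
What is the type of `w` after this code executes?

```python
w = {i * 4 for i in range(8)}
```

A set comprehension {expr for x in iterable} produces a set

set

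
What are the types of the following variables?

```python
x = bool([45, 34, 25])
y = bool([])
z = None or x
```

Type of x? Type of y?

bool() returns bool; bool() returns bool

bool, bool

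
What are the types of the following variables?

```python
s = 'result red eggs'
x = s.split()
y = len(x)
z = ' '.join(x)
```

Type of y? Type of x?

len() returns int; str.split() returns list

int, list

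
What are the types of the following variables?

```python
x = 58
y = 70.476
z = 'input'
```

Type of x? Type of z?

x is int; z is str

int, str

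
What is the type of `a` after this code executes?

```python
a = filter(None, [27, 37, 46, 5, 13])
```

filter() returns a filter iterator object

filter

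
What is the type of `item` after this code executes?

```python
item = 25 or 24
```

'or' returns the first truthy value (25, which is int)

int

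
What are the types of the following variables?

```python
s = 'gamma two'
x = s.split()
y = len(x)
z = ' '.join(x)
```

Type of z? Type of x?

str.join() returns str; str.split() returns list

str, list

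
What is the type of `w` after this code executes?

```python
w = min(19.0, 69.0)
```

min() of floats returns float

float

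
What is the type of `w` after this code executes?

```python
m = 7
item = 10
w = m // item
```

int // int returns int (7 // 10 = 0)

int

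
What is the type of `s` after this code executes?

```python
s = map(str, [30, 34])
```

map() returns a map iterator object

map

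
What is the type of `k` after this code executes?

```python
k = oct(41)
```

oct() returns str representation

str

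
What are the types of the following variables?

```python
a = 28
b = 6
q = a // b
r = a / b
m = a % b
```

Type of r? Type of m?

int / int returns float; int % int returns int

float, int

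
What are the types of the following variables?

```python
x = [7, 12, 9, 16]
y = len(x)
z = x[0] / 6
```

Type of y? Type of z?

len() returns int; int / int returns float

int, float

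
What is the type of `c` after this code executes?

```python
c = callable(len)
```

callable() returns bool

bool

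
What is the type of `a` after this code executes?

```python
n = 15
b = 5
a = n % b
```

int % int returns int (15 % 5 = 0)

int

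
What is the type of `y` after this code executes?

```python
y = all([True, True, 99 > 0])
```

all() returns bool

bool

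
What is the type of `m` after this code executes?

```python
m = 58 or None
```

'or' returns first truthy value (58, int)

int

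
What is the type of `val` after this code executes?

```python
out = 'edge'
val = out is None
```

'is' comparison returns bool

bool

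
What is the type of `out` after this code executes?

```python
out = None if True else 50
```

Ternary: condition is True, if branch (None) taken → NoneType

NoneType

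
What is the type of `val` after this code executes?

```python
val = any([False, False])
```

any() returns bool

bool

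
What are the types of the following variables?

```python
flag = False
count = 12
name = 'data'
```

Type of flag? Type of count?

flag is bool; count is int

bool, int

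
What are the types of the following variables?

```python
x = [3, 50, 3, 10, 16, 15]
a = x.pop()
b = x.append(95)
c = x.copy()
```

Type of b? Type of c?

list.append() returns None; list.copy() returns list

NoneType, list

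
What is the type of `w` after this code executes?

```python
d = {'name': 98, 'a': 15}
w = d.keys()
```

.keys() returns a dict_keys view object

dict_keys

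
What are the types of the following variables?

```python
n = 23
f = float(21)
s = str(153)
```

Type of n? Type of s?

n is int; s is str

int, str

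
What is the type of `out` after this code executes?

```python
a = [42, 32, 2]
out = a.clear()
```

list.clear() returns None

NoneType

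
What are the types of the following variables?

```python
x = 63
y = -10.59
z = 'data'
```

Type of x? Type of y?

x is int; y is float

int, float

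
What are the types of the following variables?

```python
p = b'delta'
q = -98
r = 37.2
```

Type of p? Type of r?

p is bytes; r is float

bytes, float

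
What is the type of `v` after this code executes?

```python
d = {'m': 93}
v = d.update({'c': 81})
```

dict.update() returns None

NoneType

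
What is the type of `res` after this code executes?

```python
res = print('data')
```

print() returns None

NoneType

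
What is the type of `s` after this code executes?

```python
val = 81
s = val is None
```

'is' comparison returns bool

bool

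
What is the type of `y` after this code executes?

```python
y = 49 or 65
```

'or' returns the first truthy value (49, which is int)

int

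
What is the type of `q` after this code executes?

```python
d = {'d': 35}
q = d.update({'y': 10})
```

dict.update() returns None

NoneType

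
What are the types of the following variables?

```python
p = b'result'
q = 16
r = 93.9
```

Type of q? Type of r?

q is int; r is float

int, float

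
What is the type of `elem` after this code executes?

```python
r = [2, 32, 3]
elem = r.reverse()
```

list.reverse() returns None

NoneType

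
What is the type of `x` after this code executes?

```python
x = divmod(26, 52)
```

divmod() returns a tuple (quotient, remainder)

tuple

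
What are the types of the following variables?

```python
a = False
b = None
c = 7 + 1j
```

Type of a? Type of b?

a is bool; b is NoneType

bool, NoneType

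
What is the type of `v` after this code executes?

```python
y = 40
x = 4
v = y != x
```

Comparison operators return bool

bool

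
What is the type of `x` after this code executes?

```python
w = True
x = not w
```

'not' always returns bool

bool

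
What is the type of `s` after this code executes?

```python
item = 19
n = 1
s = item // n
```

int // int returns int (19 // 1 = 19)

int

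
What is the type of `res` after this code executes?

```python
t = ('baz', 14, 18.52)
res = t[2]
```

Index 2 of tuple is 18.52 which is float

float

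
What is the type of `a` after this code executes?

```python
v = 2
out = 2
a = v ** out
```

int ** positive int returns int (2 ** 2 = 4)

int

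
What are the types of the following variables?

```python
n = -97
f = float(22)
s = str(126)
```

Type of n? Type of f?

n is int; f is float

int, float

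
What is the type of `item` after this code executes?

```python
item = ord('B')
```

ord() returns int (Unicode code point)

int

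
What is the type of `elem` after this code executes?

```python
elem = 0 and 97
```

'and' returns the first falsy value (0, which is int)

int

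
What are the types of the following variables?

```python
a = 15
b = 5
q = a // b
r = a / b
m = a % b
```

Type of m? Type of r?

int % int returns int; int / int returns float

int, float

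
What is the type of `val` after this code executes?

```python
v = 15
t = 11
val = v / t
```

int / int always returns float in Python 3 (15 / 11 = 1.36364)

float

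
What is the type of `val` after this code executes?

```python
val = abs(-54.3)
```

abs() of float returns float

float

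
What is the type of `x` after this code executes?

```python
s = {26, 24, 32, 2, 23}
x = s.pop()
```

Popping from a set of ints returns int

int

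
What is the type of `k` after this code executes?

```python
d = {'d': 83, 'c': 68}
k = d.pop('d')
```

dict.pop() returns the value (int)

int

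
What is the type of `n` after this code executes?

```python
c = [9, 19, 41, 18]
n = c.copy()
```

list.copy() returns list

list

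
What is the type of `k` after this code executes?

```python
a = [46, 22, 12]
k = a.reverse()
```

list.reverse() returns None

NoneType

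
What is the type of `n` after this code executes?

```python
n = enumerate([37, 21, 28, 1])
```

enumerate() returns an enumerate iterator object

enumerate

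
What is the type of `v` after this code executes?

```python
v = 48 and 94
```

'and' returns the last value when all truthy (94, which is int)

int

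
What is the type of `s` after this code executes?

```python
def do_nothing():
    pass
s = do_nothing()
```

A function with no return statement returns None

NoneType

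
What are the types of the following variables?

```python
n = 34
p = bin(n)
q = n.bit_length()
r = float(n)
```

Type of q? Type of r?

int.bit_length() returns int; float() returns float

int, float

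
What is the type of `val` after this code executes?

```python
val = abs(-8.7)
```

abs() of float returns float

float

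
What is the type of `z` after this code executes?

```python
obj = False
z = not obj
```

'not' always returns bool

bool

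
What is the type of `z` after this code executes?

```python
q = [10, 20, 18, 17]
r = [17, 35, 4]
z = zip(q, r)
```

zip() returns a zip iterator object

zip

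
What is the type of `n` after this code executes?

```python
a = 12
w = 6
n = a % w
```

int % int returns int (12 % 6 = 0)

int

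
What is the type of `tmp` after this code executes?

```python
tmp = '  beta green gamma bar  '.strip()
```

str.strip() returns str

str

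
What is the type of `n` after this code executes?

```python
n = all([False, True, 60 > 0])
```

all() returns bool

bool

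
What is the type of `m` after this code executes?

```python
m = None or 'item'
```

'or' with None returns the other value ('item', str)

str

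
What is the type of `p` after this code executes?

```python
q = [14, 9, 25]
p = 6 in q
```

'in' operator returns bool

bool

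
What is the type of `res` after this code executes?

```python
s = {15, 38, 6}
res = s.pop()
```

Popping from a set of ints returns int

int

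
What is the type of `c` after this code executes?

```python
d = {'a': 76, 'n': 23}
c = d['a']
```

Accessing dict[str, int] with key 'a' returns int value 76

int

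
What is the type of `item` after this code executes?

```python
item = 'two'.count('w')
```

str.count() returns int

int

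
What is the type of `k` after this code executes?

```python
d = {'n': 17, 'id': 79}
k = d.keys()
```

.keys() returns a dict_keys view object

dict_keys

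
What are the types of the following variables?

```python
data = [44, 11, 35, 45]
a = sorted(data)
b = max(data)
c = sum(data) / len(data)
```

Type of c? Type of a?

int / int returns float; sorted() returns list

float, list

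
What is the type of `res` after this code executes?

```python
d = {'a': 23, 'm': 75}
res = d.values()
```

.values() returns a dict_values view object

dict_values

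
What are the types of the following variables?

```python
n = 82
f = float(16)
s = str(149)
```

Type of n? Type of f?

n is int; f is float

int, float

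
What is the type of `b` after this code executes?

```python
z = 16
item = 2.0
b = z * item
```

int * float returns float (16 * 2.0 = 32.0)

float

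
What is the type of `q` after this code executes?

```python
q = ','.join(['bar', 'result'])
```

str.join() returns str

str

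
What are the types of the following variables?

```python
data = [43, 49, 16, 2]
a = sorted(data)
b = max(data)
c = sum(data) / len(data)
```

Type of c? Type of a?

int / int returns float; sorted() returns list

float, list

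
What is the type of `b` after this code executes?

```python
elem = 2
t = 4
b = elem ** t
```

int ** positive int returns int (2 ** 4 = 16)

int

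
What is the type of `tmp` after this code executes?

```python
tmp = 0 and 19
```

'and' returns the first falsy value (0, which is int)

int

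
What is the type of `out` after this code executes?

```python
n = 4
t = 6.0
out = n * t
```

int * float returns float (4 * 6.0 = 24.0)

float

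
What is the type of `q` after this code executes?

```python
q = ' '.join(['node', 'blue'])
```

str.join() returns str

str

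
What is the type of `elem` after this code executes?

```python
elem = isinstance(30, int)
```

isinstance() returns bool

bool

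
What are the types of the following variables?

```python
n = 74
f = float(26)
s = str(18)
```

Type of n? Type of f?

n is int; f is float

int, float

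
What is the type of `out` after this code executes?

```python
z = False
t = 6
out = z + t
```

bool + int returns int (False is 0, so 0 + 6 = 6)

int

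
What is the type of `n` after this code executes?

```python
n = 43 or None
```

'or' returns first truthy value (43, int)

int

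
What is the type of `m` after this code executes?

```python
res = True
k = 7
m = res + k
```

bool + int returns int (True is 1, so 1 + 7 = 8)

int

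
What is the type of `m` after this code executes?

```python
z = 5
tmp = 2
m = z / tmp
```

int / int always returns float in Python 3 (5 / 2 = 2.5)

float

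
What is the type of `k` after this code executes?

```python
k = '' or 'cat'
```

'or' returns first truthy value ('cat', which is str)

str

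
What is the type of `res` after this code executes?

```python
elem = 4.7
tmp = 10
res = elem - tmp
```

float - int returns float (4.7 - 10 = -5.3)

float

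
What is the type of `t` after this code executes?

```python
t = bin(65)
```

bin() returns str representation

str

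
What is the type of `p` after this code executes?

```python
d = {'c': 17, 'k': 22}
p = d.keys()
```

.keys() returns a dict_keys view object

dict_keys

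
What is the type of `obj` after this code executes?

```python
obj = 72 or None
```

'or' returns first truthy value (72, int)

int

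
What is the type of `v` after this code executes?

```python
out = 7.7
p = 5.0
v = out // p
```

float // float returns float (floor division preserves float type)

float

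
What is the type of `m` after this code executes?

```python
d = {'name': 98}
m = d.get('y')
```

dict.get() returns None when key 'y' is not found and no default given

NoneType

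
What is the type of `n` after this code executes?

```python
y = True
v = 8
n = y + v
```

bool + int returns int (True is 1, so 1 + 8 = 9)

int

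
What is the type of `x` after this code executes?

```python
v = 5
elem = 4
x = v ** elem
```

int ** positive int returns int (5 ** 4 = 625)

int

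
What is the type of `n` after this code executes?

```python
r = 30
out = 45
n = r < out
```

Comparison operators return bool

bool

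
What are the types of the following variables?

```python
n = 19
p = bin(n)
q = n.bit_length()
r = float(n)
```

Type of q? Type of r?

int.bit_length() returns int; float() returns float

int, float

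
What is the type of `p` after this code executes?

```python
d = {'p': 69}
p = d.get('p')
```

dict.get() returns the value (int) when key is found

int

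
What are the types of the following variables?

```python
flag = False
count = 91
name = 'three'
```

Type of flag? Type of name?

flag is bool; name is str

bool, str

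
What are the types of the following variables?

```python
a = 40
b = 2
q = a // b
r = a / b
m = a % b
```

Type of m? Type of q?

int % int returns int; int // int returns int

int, int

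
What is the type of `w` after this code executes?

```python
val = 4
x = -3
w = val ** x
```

int ** negative int returns float

float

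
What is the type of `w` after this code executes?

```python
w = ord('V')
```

ord() returns int (Unicode code point)

int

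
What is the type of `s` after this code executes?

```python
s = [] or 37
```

'or' returns first truthy value (37, which is int)

int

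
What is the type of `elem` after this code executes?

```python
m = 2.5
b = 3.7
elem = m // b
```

float // float returns float (floor division preserves float type)

float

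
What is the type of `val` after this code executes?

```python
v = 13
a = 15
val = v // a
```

int // int returns int (13 // 15 = 0)

int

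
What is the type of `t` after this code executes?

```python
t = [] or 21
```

'or' returns first truthy value (21, which is int)

int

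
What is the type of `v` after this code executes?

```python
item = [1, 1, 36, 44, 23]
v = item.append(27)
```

list.append() returns None (mutates in place)

NoneType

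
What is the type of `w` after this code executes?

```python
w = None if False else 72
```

Ternary: condition is False, else branch (72) taken → int

int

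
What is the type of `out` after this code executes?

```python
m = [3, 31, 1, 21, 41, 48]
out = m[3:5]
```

Slicing a list always returns a list

list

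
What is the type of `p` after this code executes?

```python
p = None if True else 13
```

Ternary: condition is True, if branch (None) taken → NoneType

NoneType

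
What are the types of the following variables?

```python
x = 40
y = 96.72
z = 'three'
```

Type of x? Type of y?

x is int; y is float

int, float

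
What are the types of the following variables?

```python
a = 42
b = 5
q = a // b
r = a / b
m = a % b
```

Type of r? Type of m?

int / int returns float; int % int returns int

float, int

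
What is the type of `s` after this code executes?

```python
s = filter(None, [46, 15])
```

filter() returns a filter iterator object

filter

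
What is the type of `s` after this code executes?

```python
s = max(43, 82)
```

max() of ints returns int

int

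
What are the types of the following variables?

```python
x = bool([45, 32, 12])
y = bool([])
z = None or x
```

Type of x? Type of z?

bool() returns bool; None or <bool> returns the bool

bool, bool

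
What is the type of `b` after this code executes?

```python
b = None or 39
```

'or' with None returns the other value (39, int)

int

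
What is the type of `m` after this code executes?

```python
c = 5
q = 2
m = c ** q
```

int ** positive int returns int (5 ** 2 = 25)

int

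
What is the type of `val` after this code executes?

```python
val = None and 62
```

'and' returns first falsy value (None)

NoneType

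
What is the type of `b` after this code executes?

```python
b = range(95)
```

range() returns a range object

range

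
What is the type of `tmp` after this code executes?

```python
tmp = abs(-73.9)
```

abs() of float returns float

float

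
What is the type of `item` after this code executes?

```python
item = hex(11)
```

hex() returns str representation

str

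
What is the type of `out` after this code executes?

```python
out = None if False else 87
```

Ternary: condition is False, else branch (87) taken → int

int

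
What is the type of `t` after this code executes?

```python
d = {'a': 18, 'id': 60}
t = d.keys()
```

.keys() returns a dict_keys view object

dict_keys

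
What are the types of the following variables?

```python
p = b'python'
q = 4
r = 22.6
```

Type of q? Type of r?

q is int; r is float

int, float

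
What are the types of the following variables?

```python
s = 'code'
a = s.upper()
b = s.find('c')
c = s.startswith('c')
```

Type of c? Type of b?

str.startswith() returns bool; str.find() returns int

bool, int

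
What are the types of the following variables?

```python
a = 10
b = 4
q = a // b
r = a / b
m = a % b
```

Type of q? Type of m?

int // int returns int; int % int returns int

int, int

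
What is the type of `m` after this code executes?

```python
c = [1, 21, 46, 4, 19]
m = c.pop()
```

list.pop() returns the popped element (int here)

int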